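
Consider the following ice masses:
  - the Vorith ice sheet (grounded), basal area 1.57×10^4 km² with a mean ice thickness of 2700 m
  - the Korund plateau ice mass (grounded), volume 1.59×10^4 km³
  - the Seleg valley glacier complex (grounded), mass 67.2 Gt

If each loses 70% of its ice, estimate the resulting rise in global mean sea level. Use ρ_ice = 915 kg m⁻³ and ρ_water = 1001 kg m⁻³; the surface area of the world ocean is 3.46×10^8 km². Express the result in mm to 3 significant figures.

Vorith: ice volume = 1.57×10^4 km² × 2700 m = 4.239×10^4 km³; 0.7 × 4.239×10^4 × (915/1001) = 2.712×10^4 km³ of water.
Korund: 0.7 × 1.59×10^4 km³ × (915/1001) = 1.017×10^4 km³ of water.
Seleg: 0.7 × 67.2 Gt = 4.704×10^13 kg; dividing by ρ_w = 1001 kg m⁻³ gives 4.699×10^10 m³ of water.
Total added water ≈ 3.734×10^13 m³ over 3.46×10^14 m² → Δh = 0.108 m = 108 mm.

≈ 108 mm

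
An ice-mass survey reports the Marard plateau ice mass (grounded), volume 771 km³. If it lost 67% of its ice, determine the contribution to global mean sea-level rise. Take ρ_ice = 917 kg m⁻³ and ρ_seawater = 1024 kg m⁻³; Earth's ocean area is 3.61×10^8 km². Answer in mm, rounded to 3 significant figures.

≈ 1.28 mm

Marard: 0.67 × 771 km³ × (917/1024) = 462.6 km³ of water.
Spread over 3.61×10^14 m² of ocean, Δh = 4.626×10^11 / 3.61×10^14 = 1.28×10^-3 m = 1.28 mm.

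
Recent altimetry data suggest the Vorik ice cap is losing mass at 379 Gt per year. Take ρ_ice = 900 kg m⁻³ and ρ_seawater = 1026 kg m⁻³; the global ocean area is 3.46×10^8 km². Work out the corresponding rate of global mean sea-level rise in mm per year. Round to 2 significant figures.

ρ_w = 1026 kg m⁻³. Annual water volume added = 379 Gt / ρ_w = 3.790×10^14 kg / 1026 kg m⁻³ = 3.694×10^11 m³.
Δh per year = 3.694×10^11 / 3.46×10^14 = 1.07×10^-3 m = 1.1 mm.

≈ 1.1 mm/yr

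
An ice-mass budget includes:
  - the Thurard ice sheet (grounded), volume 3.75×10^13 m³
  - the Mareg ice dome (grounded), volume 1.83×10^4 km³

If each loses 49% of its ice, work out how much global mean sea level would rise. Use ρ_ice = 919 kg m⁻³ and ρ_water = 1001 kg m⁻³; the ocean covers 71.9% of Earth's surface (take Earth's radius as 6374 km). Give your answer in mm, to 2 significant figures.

≈ 68 mm

Thurard: 0.49 × 3.75×10^13 m³ × (919/1001) = 1.687×10^13 m³ of water.
Mareg: 0.49 × 1.83×10^4 km³ × (919/1001) = 8232 km³ of water.
Total added water ≈ 2.510×10^13 m³ over 3.67×10^14 m² → Δh = 0.0684 m = 68 mm.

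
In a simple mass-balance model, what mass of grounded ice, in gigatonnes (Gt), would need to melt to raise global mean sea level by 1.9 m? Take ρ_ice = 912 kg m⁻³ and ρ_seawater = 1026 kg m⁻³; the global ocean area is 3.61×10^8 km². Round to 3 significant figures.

≈ 7.04×10^5 Gt

Required water volume = Δh × A = 1.9 m × 3.61×10^14 m² = 6.859×10^14 m³.
ρ_w = 1026 kg m⁻³, so the mass of water = 6.859×10^14 m³ × 1026 kg m⁻³ = 7.037×10^17 kg = 7.04×10^5 Gt (and the same mass of ice, by conservation).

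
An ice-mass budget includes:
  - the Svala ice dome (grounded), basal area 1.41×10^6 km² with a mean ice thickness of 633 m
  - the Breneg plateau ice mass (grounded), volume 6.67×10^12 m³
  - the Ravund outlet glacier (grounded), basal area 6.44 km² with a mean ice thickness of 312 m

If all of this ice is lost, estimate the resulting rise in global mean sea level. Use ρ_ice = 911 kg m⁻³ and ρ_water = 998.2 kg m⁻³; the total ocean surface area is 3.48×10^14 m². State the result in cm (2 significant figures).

Svala: ice volume = 1.41×10^6 km² × 633 m = 8.925×10^5 km³; 8.925×10^5 × (911/998.2) = 8.146×10^5 km³ of water.
Breneg: 6.67×10^12 m³ × (911/998.2) = 6.087×10^12 m³ of water.
Ravund: ice volume = 6.44 km² × 312 m = 2.009 km³; 2.009 × (911/998.2) = 1.834 km³ of water.
Total added water ≈ 8.207×10^14 m³ over 3.48×10^14 m² → Δh = 2.36 m = 240 cm.

≈ 240 cm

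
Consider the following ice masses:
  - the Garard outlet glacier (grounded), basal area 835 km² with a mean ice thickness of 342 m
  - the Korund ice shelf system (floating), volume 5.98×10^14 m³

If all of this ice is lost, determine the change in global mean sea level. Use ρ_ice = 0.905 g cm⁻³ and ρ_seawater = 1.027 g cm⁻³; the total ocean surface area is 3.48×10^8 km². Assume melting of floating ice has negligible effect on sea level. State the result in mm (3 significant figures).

≈ 0.723 mm

Garard: ice volume = 835 km² × 342 m = 285.6 km³; 285.6 × (905/1027) = 251.6 km³ of water.
The Korund ice shelf system is floating and already displaces its own weight of water, so its melt adds essentially nothing to sea level.
Total added water ≈ 2.516×10^11 m³ over 3.48×10^14 m² → Δh = 7.23×10^-4 m = 0.723 mm.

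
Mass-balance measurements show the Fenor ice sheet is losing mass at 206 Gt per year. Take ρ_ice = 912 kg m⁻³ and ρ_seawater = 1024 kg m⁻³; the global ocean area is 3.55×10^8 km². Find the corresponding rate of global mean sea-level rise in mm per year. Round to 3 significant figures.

ρ_w = 1024 kg m⁻³. Annual water volume added = 206 Gt / ρ_w = 2.060×10^14 kg / 1024 kg m⁻³ = 2.012×10^11 m³.
Δh per year = 2.012×10^11 / 3.55×10^14 = 5.67×10^-4 m = 0.567 mm.

≈ 0.567 mm/yr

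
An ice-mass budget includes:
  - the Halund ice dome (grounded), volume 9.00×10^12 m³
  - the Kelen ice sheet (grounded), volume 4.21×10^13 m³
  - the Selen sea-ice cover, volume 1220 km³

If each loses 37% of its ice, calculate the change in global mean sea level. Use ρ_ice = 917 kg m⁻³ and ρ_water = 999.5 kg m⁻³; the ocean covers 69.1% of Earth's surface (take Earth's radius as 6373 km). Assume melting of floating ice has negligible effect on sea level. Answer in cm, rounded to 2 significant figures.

≈ 4.9 cm

Halund: 0.37 × 9.00×10^12 m³ × (917/999.5) = 3.055×10^12 m³ of water.
Kelen: 0.37 × 4.21×10^13 m³ × (917/999.5) = 1.429×10^13 m³ of water.
The Selen sea-ice cover is floating and already displaces its own weight of water, so its melt adds essentially nothing to sea level.
Total added water ≈ 1.735×10^13 m³ over 3.53×10^14 m² → Δh = 0.0492 m = 4.9 cm.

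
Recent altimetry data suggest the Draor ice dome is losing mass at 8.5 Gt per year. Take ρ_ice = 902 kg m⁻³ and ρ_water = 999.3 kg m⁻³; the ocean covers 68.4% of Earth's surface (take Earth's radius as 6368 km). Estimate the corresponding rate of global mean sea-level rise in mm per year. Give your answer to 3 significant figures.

ρ_w = 999.3 kg m⁻³. Annual water volume added = 8.5 Gt / ρ_w = 8.500×10^12 kg / 999.3 kg m⁻³ = 8.506×10^9 m³.
Δh per year = 8.506×10^9 / 3.49×10^14 = 2.44×10^-5 m = 0.0244 mm.

≈ 0.0244 mm/yr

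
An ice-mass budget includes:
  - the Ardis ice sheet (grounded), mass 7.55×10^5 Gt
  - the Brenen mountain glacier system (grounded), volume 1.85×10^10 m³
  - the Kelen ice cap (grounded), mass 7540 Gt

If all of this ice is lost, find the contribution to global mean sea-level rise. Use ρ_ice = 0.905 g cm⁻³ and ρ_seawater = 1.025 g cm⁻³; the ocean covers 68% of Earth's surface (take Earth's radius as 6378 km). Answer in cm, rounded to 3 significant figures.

Ardis: 7.55×10^5 Gt = 7.550×10^17 kg; dividing by ρ_w = 1.025 g cm⁻³ = 1025 kg m⁻³ gives 7.366×10^14 m³ of water.
Brenen: 1.85×10^10 m³ × (905/1025) = 1.633×10^10 m³ of water.
Kelen: 7540 Gt = 7.540×10^15 kg; dividing by ρ_w = 1025 kg m⁻³ gives 7.356×10^12 m³ of water.
Total added water ≈ 7.440×10^14 m³ over 3.48×10^14 m² → Δh = 2.14 m = 214 cm.

≈ 214 cm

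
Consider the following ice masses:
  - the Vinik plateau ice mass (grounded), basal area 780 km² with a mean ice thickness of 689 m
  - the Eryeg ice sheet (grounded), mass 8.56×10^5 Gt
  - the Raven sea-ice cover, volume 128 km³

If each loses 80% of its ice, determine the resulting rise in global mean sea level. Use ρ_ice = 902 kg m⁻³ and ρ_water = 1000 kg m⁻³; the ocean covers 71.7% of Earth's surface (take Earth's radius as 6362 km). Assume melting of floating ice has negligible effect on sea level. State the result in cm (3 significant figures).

≈ 188 cm

Vinik: ice volume = 780 km² × 689 m = 537.4 km³; 0.8 × 537.4 × (902/1000) = 387.8 km³ of water.
Eryeg: 0.8 × 8.56×10^5 Gt = 6.848×10^17 kg; dividing by ρ_w = 1000 kg m⁻³ gives 6.848×10^14 m³ of water.
The Raven sea-ice cover is floating and already displaces its own weight of water, so its melt adds essentially nothing to sea level.
Total added water ≈ 6.852×10^14 m³ over 3.65×10^14 m² → Δh = 1.88 m = 188 cm.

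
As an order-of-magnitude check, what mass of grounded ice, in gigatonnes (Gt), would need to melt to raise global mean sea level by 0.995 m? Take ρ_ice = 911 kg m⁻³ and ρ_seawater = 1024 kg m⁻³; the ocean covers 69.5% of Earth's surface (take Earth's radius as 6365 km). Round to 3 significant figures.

Required water volume = Δh × A = 0.995 m × 3.54×10^14 m² = 3.521×10^14 m³.
ρ_w = 1024 kg m⁻³, so the mass of water = 3.521×10^14 m³ × 1024 kg m⁻³ = 3.605×10^17 kg = 3.61×10^5 Gt (and the same mass of ice, by conservation).

≈ 3.61×10^5 Gt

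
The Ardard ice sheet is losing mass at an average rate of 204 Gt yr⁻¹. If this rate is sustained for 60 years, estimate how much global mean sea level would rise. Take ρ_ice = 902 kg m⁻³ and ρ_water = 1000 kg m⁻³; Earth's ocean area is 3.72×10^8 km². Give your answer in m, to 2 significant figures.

≈ 0.033 m

Total mass lost = 204 Gt/yr × 60 yr = 1.224×10^4 Gt = 1.224×10^16 kg.
ρ_w = 1000 kg m⁻³, so water volume = 1.224×10^16 / 1000 = 1.224×10^13 m³.
Δh = 1.224×10^13 / 3.72×10^14 = 0.0329 m.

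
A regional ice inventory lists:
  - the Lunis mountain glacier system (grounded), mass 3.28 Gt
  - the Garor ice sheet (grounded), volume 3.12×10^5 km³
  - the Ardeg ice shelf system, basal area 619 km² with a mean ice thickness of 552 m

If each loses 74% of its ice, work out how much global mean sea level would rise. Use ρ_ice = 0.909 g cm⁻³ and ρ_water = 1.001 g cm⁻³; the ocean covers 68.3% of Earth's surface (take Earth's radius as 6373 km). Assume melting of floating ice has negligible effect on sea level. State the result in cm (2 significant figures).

≈ 60 cm

Lunis: 0.74 × 3.28 Gt = 2.427×10^12 kg; dividing by ρ_w = 1.001 g cm⁻³ = 1001 kg m⁻³ gives 2.425×10^9 m³ of water.
Garor: 0.74 × 3.12×10^5 km³ × (909/1001) = 2.097×10^5 km³ of water.
The Ardeg ice shelf system is floating and already displaces its own weight of water, so its melt adds essentially nothing to sea level.
Total added water ≈ 2.097×10^14 m³ over 3.49×10^14 m² → Δh = 0.601 m = 60 cm.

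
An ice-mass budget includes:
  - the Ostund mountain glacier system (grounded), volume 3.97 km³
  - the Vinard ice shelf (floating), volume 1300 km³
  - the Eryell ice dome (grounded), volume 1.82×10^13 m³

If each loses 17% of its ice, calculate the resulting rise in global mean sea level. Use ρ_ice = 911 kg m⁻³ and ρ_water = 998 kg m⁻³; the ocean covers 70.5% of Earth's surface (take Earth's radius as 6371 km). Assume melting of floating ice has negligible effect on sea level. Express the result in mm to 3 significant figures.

Ostund: 0.17 × 3.97 km³ × (911/998) = 0.6161 km³ of water.
The Vinard ice shelf is floating and already displaces its own weight of water, so its melt adds essentially nothing to sea level.
Eryell: 0.17 × 1.82×10^13 m³ × (911/998) = 2.824×10^12 m³ of water.
Total added water ≈ 2.825×10^12 m³ over 3.60×10^14 m² → Δh = 7.86×10^-3 m = 7.86 mm.

≈ 7.86 mm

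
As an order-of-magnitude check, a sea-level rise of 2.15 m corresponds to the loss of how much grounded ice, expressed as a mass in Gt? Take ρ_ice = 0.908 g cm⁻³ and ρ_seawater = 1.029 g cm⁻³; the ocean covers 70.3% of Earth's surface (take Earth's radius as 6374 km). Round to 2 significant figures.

≈ 7.9×10^5 Gt

Required water volume = Δh × A = 2.15 m × 3.59×10^14 m² = 7.717×10^14 m³.
ρ_w = 1.029 g cm⁻³ = 1029 kg m⁻³, so the mass of water = 7.717×10^14 m³ × 1029 kg m⁻³ = 7.940×10^17 kg = 7.9×10^5 Gt (and the same mass of ice, by conservation).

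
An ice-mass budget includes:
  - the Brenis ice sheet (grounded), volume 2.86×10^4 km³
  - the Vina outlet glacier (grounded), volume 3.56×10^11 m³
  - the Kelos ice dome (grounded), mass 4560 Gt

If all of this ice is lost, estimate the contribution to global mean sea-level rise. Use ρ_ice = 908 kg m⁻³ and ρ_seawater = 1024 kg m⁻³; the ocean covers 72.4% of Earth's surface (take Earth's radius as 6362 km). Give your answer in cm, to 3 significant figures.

≈ 8.18 cm

Brenis: 2.86×10^4 km³ × (908/1024) = 2.536×10^4 km³ of water.
Vina: 3.56×10^11 m³ × (908/1024) = 3.157×10^11 m³ of water.
Kelos: 4560 Gt = 4.560×10^15 kg; dividing by ρ_w = 1024 kg m⁻³ gives 4.453×10^12 m³ of water.
Total added water ≈ 3.013×10^13 m³ over 3.68×10^14 m² → Δh = 0.0818 m = 8.18 cm.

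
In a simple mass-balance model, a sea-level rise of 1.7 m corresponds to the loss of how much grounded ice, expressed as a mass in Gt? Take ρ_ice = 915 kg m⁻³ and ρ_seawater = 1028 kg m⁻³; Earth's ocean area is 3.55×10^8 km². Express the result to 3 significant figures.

≈ 6.20×10^5 Gt

Required water volume = Δh × A = 1.7 m × 3.55×10^14 m² = 6.035×10^14 m³.
ρ_w = 1028 kg m⁻³, so the mass of water = 6.035×10^14 m³ × 1028 kg m⁻³ = 6.204×10^17 kg = 6.20×10^5 Gt (and the same mass of ice, by conservation).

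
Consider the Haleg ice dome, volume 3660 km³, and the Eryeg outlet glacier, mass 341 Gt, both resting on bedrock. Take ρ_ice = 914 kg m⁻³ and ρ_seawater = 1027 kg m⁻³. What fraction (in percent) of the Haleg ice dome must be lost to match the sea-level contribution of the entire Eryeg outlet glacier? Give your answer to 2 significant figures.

Equal sea-level rise means equal mass of meltwater, i.e. equal mass of ice lost.
Ice mass of Eryeg: 3.410×10^14 kg; ice mass of Haleg: 3.345×10^15 kg.
Fraction required = 3.410×10^14 / 3.345×10^15 = 0.102 → 10 %.

≈ 10 %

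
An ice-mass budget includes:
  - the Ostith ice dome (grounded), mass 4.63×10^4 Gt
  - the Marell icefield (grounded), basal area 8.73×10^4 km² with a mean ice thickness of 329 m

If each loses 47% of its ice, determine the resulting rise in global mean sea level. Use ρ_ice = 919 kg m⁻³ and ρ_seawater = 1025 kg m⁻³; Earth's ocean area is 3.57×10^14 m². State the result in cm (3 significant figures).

≈ 9.34 cm

Ostith: 0.47 × 4.63×10^4 Gt = 2.176×10^16 kg; dividing by ρ_w = 1025 kg m⁻³ gives 2.123×10^13 m³ of water.
Marell: ice volume = 8.73×10^4 km² × 329 m = 2.872×10^4 km³; 0.47 × 2.872×10^4 × (919/1025) = 1.210×10^4 km³ of water.
Total added water ≈ 3.333×10^13 m³ over 3.57×10^14 m² → Δh = 0.0934 m = 9.34 cm.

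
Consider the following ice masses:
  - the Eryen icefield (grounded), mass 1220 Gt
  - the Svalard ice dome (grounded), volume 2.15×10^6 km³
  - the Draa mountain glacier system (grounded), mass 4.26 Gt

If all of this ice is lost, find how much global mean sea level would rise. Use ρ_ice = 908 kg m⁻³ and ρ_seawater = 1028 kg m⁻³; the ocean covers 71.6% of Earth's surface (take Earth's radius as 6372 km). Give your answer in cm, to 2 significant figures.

≈ 520 cm

Eryen: 1220 Gt = 1.220×10^15 kg; dividing by ρ_w = 1028 kg m⁻³ gives 1.187×10^12 m³ of water.
Svalard: 2.15×10^6 km³ × (908/1028) = 1.899×10^6 km³ of water.
Draa: 4.26 Gt = 4.260×10^12 kg; dividing by ρ_w = 1028 kg m⁻³ gives 4.144×10^9 m³ of water.
Total added water ≈ 1.900×10^15 m³ over 3.65×10^14 m² → Δh = 5.20 m = 520 cm.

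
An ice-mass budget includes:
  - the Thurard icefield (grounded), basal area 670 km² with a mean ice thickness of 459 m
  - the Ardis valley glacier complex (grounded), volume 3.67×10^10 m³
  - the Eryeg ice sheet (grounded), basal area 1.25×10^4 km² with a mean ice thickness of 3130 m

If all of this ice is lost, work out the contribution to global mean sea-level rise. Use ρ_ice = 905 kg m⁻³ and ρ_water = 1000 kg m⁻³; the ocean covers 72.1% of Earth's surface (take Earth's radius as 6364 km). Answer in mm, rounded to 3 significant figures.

Thurard: ice volume = 670 km² × 459 m = 307.5 km³; 307.5 × (905/1000) = 278.3 km³ of water.
Ardis: 3.67×10^10 m³ × (905/1000) = 3.321×10^10 m³ of water.
Eryeg: ice volume = 1.25×10^4 km² × 3130 m = 3.912×10^4 km³; 3.912×10^4 × (905/1000) = 3.541×10^4 km³ of water.
Total added water ≈ 3.572×10^13 m³ over 3.67×10^14 m² → Δh = 0.0973 m = 97.3 mm.

≈ 97.3 mm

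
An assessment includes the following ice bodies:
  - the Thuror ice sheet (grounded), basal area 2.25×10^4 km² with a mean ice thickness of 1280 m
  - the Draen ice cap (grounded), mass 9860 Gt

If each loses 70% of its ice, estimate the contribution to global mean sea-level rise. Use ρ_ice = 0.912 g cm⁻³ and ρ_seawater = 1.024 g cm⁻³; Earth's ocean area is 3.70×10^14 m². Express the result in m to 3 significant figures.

Thuror: ice volume = 2.25×10^4 km² × 1280 m = 2.880×10^4 km³; 0.7 × 2.880×10^4 × (912/1024) = 1.796×10^4 km³ of water.
Draen: 0.7 × 9860 Gt = 6.902×10^15 kg; dividing by ρ_w = 1.024 g cm⁻³ = 1024 kg m⁻³ gives 6.740×10^12 m³ of water.
Total added water ≈ 2.470×10^13 m³ over 3.70×10^14 m² → Δh = 0.0667 m.

≈ 0.0667 m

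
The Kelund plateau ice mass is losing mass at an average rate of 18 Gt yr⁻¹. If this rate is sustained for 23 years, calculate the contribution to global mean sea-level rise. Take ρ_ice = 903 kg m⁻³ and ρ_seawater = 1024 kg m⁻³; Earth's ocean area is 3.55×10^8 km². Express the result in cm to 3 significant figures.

≈ 0.114 cm

Total mass lost = 18 Gt/yr × 23 yr = 414.0 Gt = 4.140×10^14 kg.
ρ_w = 1024 kg m⁻³, so water volume = 4.140×10^14 / 1024 = 4.043×10^11 m³.
Δh = 4.043×10^11 / 3.55×10^14 = 1.14×10^-3 m = 0.114 cm.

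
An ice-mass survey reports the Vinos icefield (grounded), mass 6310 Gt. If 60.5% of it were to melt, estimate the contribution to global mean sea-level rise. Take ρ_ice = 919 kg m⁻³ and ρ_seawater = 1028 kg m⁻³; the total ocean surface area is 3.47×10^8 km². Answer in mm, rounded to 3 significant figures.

Vinos: 0.605 × 6310 Gt = 3.818×10^15 kg; dividing by ρ_w = 1028 kg m⁻³ gives 3.714×10^12 m³ of water.
Spread over 3.47×10^14 m² of ocean, Δh = 3.714×10^12 / 3.47×10^14 = 0.0107 m = 10.7 mm.

≈ 10.7 mm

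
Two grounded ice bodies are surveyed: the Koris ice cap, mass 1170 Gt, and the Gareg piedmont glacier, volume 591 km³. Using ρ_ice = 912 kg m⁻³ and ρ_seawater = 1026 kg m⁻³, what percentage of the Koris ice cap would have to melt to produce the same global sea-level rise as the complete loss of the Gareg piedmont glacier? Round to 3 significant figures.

Equal sea-level rise means equal mass of meltwater, i.e. equal mass of ice lost.
Ice mass of Gareg: 5.390×10^14 kg; ice mass of Koris: 1.170×10^15 kg.
Fraction required = 5.390×10^14 / 1.170×10^15 = 0.461 → 46.1 %.

≈ 46.1 %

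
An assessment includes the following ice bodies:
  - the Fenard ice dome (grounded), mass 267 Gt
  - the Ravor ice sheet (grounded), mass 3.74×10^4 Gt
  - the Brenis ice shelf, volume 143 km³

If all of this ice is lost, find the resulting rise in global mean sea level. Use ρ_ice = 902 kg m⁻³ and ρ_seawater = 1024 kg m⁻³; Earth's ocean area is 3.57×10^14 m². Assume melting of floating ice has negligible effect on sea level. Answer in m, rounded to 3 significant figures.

Fenard: 267 Gt = 2.670×10^14 kg; dividing by ρ_w = 1024 kg m⁻³ gives 2.607×10^11 m³ of water.
Ravor: 3.74×10^4 Gt = 3.740×10^16 kg; dividing by ρ_w = 1024 kg m⁻³ gives 3.652×10^13 m³ of water.
The Brenis ice shelf is floating and already displaces its own weight of water, so its melt adds essentially nothing to sea level.
Total added water ≈ 3.678×10^13 m³ over 3.57×10^14 m² → Δh = 0.103 m.

≈ 0.103 m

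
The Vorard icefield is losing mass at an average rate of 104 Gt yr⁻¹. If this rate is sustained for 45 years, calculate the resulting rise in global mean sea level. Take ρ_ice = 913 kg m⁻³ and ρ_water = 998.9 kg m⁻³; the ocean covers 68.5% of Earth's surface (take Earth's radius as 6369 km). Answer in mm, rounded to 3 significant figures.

≈ 13.4 mm

Total mass lost = 104 Gt/yr × 45 yr = 4680 Gt = 4.680×10^15 kg.
ρ_w = 998.9 kg m⁻³, so water volume = 4.680×10^15 / 998.9 = 4.685×10^12 m³.
Δh = 4.685×10^12 / 3.49×10^14 = 0.0134 m = 13.4 mm.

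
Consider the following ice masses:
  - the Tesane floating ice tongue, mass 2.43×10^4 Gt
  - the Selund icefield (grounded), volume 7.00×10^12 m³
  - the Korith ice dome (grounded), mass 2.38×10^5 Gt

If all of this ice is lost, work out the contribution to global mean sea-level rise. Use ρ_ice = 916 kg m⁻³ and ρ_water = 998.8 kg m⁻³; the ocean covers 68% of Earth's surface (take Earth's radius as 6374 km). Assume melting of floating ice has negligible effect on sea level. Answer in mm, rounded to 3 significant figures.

≈ 705 mm

The Tesane floating ice tongue is floating and already displaces its own weight of water, so its melt adds essentially nothing to sea level.
Selund: 7.00×10^12 m³ × (916/998.8) = 6.420×10^12 m³ of water.
Korith: 2.38×10^5 Gt = 2.380×10^17 kg; dividing by ρ_w = 998.8 kg m⁻³ gives 2.383×10^14 m³ of water.
Total added water ≈ 2.447×10^14 m³ over 3.47×10^14 m² → Δh = 0.705 m = 705 mm.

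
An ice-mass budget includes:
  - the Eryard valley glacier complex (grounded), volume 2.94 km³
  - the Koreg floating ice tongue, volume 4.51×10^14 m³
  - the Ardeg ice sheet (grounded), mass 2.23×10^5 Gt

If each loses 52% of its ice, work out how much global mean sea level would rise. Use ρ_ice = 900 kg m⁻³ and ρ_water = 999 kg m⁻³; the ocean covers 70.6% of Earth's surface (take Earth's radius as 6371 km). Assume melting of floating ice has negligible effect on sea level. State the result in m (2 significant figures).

≈ 0.32 m

Eryard: 0.52 × 2.94 km³ × (900/999) = 1.377 km³ of water.
The Koreg floating ice tongue is floating and already displaces its own weight of water, so its melt adds essentially nothing to sea level.
Ardeg: 0.52 × 2.23×10^5 Gt = 1.160×10^17 kg; dividing by ρ_w = 999 kg m⁻³ gives 1.161×10^14 m³ of water.
Total added water ≈ 1.161×10^14 m³ over 3.60×10^14 m² → Δh = 0.322 m.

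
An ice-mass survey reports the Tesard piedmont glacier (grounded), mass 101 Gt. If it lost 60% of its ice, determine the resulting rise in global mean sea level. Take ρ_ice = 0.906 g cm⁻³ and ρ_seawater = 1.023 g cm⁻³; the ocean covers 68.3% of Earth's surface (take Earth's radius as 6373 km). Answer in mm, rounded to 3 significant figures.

Tesard: 0.6 × 101 Gt = 6.060×10^13 kg; dividing by ρ_w = 1.023 g cm⁻³ = 1023 kg m⁻³ gives 5.924×10^10 m³ of water.
Spread over 3.49×10^14 m² of ocean, Δh = 5.924×10^10 / 3.49×10^14 = 1.70×10^-4 m = 0.170 mm.

≈ 0.170 mm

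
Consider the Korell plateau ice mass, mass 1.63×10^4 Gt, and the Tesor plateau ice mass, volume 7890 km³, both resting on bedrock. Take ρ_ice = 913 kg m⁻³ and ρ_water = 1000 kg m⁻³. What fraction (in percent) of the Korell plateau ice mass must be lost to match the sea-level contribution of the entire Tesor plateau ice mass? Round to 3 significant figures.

Equal sea-level rise means equal mass of meltwater, i.e. equal mass of ice lost.
Ice mass of Tesor: 7.204×10^15 kg; ice mass of Korell: 1.630×10^16 kg.
Fraction required = 7.204×10^15 / 1.630×10^16 = 0.442 → 44.2 %.

≈ 44.2 %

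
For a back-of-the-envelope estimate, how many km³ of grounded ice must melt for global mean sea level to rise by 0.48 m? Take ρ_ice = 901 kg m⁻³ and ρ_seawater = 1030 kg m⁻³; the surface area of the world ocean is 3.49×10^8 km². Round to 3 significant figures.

≈ 1.92×10^5 km³

Required water volume = Δh × A = 0.48 m × 3.49×10^14 m² = 1.675×10^14 m³ = 1.675×10^5 km³.
Ice volume = water volume × ρ_w/ρ_ice = 1.675×10^5 × 1030/901 = 1.92×10^5 km³.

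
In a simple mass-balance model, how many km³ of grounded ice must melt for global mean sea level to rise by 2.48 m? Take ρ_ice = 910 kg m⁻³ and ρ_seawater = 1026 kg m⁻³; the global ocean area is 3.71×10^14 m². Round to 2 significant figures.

≈ 1.0×10^6 km³

Required water volume = Δh × A = 2.48 m × 3.71×10^14 m² = 9.201×10^14 m³ = 9.201×10^5 km³.
Ice volume = water volume × ρ_w/ρ_ice = 9.201×10^5 × 1026/910 = 1.0×10^6 km³.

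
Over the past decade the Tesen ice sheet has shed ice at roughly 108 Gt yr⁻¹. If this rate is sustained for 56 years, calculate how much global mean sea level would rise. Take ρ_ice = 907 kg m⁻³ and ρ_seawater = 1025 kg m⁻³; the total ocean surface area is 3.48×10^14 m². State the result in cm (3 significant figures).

Total mass lost = 108 Gt/yr × 56 yr = 6048 Gt = 6.048×10^15 kg.
ρ_w = 1025 kg m⁻³, so water volume = 6.048×10^15 / 1025 = 5.900×10^12 m³.
Δh = 5.900×10^12 / 3.48×10^14 = 0.0170 m = 1.70 cm.

≈ 1.70 cm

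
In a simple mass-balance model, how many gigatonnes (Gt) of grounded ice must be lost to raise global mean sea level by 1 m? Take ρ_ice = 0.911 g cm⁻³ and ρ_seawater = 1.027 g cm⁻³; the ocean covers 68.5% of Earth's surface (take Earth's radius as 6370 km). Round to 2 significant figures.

≈ 3.6×10^5 Gt

Required water volume = Δh × A = 1 m × 3.49×10^14 m² = 3.493×10^14 m³.
ρ_w = 1.027 g cm⁻³ = 1027 kg m⁻³, so the mass of water = 3.493×10^14 m³ × 1027 kg m⁻³ = 3.587×10^17 kg = 3.6×10^5 Gt (and the same mass of ice, by conservation).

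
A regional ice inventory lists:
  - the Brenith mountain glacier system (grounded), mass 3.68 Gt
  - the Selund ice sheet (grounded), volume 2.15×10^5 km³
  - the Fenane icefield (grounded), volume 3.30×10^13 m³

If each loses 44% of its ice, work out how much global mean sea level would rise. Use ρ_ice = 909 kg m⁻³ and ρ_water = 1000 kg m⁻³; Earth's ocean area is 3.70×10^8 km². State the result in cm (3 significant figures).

Brenith: 0.44 × 3.68 Gt = 1.619×10^12 kg; dividing by ρ_w = 1000 kg m⁻³ gives 1.619×10^9 m³ of water.
Selund: 0.44 × 2.15×10^5 km³ × (909/1000) = 8.599×10^4 km³ of water.
Fenane: 0.44 × 3.30×10^13 m³ × (909/1000) = 1.320×10^13 m³ of water.
Total added water ≈ 9.919×10^13 m³ over 3.70×10^14 m² → Δh = 0.268 m = 26.8 cm.

≈ 26.8 cm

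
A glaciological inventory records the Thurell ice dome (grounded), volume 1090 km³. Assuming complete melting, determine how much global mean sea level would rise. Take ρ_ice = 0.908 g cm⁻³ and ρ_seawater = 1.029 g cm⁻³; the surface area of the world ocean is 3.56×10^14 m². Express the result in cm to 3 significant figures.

≈ 0.270 cm

Thurell: 1090 km³ × (908/1029) = 961.8 km³ of water.
Spread over 3.56×10^14 m² of ocean, Δh = 9.618×10^11 / 3.56×10^14 = 2.70×10^-3 m = 0.270 cm.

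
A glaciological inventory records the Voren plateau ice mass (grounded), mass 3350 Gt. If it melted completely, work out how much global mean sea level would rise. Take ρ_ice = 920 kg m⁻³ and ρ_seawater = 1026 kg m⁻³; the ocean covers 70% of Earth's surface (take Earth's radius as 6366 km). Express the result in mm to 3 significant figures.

≈ 9.16 mm

Voren: 3350 Gt = 3.350×10^15 kg; dividing by ρ_w = 1026 kg m⁻³ gives 3.265×10^12 m³ of water.
Spread over 3.56×10^14 m² of ocean, Δh = 3.265×10^12 / 3.56×10^14 = 9.16×10^-3 m = 9.16 mm.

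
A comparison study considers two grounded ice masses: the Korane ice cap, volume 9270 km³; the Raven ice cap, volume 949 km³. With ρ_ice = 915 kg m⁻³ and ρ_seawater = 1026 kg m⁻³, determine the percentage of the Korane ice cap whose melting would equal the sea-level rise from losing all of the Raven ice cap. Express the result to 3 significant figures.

Equal sea-level rise means equal mass of meltwater, i.e. equal mass of ice lost.
Ice mass of Raven: 8.683×10^14 kg; ice mass of Korane: 8.482×10^15 kg.
Fraction required = 8.683×10^14 / 8.482×10^15 = 0.102 → 10.2 %.

≈ 10.2 %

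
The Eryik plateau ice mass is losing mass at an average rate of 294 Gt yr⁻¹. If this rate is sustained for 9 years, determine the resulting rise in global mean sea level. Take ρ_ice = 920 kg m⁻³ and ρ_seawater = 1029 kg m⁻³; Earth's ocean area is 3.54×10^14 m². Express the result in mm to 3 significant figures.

≈ 7.26 mm

Total mass lost = 294 Gt/yr × 9 yr = 2646 Gt = 2.646×10^15 kg.
ρ_w = 1029 kg m⁻³, so water volume = 2.646×10^15 / 1029 = 2.571×10^12 m³.
Δh = 2.571×10^12 / 3.54×10^14 = 7.26×10^-3 m = 7.26 mm.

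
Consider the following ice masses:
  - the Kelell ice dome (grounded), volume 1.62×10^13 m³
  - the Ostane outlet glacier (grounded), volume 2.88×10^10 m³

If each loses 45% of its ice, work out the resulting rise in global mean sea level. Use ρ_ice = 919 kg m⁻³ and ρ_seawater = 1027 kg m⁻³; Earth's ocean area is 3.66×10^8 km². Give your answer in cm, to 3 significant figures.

≈ 1.79 cm

Kelell: 0.45 × 1.62×10^13 m³ × (919/1027) = 6.523×10^12 m³ of water.
Ostane: 0.45 × 2.88×10^10 m³ × (919/1027) = 1.160×10^10 m³ of water.
Total added water ≈ 6.535×10^12 m³ over 3.66×10^14 m² → Δh = 0.0179 m = 1.79 cm.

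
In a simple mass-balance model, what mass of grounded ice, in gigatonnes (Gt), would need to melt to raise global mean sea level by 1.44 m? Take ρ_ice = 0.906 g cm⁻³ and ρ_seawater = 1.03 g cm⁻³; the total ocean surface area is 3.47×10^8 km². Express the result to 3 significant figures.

Required water volume = Δh × A = 1.44 m × 3.47×10^14 m² = 4.997×10^14 m³.
ρ_w = 1.03 g cm⁻³ = 1030 kg m⁻³, so the mass of water = 4.997×10^14 m³ × 1030 kg m⁻³ = 5.147×10^17 kg = 5.15×10^5 Gt (and the same mass of ice, by conservation).

≈ 5.15×10^5 Gt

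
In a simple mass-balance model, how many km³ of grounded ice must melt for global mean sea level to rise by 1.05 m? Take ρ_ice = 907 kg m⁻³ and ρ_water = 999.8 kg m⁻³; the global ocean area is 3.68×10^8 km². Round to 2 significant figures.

≈ 4.3×10^5 km³

Required water volume = Δh × A = 1.05 m × 3.68×10^14 m² = 3.864×10^14 m³ = 3.864×10^5 km³.
Ice volume = water volume × ρ_w/ρ_ice = 3.864×10^5 × 999.8/907 = 4.3×10^5 km³.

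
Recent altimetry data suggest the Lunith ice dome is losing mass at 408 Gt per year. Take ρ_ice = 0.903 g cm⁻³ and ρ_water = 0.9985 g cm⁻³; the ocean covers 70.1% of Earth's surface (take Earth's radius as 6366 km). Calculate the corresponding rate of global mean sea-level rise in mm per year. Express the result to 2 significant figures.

ρ_w = 0.9985 g cm⁻³ = 998.5 kg m⁻³. Annual water volume added = 408 Gt / ρ_w = 4.080×10^14 kg / 998.5 kg m⁻³ = 4.086×10^11 m³.
Δh per year = 4.086×10^11 / 3.57×10^14 = 1.14×10^-3 m = 1.1 mm.

≈ 1.1 mm/yr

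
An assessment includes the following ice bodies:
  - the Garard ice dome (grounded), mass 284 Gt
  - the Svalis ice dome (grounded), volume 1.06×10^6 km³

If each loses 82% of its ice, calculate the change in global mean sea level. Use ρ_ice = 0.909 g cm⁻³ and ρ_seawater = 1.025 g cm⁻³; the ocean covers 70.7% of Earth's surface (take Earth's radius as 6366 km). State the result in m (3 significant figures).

Garard: 0.82 × 284 Gt = 2.329×10^14 kg; dividing by ρ_w = 1.025 g cm⁻³ = 1025 kg m⁻³ gives 2.272×10^11 m³ of water.
Svalis: 0.82 × 1.06×10^6 km³ × (909/1025) = 7.708×10^5 km³ of water.
Total added water ≈ 7.711×10^14 m³ over 3.60×10^14 m² → Δh = 2.14 m.

≈ 2.14 m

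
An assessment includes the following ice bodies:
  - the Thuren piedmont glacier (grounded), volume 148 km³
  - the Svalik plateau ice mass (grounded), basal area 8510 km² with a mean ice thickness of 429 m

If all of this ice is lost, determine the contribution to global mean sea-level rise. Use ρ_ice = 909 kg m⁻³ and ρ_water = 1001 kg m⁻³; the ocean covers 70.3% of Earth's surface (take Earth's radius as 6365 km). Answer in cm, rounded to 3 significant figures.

Thuren: 148 km³ × (909/1001) = 134.4 km³ of water.
Svalik: ice volume = 8510 km² × 429 m = 3651 km³; 3651 × (909/1001) = 3315 km³ of water.
Total added water ≈ 3.450×10^12 m³ over 3.58×10^14 m² → Δh = 9.64×10^-3 m = 0.964 cm.

≈ 0.964 cm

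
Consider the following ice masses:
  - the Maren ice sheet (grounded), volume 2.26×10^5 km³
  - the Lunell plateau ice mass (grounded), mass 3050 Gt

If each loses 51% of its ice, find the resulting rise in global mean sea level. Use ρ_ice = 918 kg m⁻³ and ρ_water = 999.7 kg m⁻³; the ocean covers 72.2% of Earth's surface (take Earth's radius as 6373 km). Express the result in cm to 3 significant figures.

Maren: 0.51 × 2.26×10^5 km³ × (918/999.7) = 1.058×10^5 km³ of water.
Lunell: 0.51 × 3050 Gt = 1.556×10^15 kg; dividing by ρ_w = 999.7 kg m⁻³ gives 1.556×10^12 m³ of water.
Total added water ≈ 1.074×10^14 m³ over 3.68×10^14 m² → Δh = 0.291 m = 29.1 cm.

≈ 29.1 cm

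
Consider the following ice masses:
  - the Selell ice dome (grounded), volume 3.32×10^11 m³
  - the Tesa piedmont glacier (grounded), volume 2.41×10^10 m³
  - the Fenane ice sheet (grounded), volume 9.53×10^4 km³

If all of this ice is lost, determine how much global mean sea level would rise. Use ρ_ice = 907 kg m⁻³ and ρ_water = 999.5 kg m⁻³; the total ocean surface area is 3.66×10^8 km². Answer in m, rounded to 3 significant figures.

Selell: 3.32×10^11 m³ × (907/999.5) = 3.013×10^11 m³ of water.
Tesa: 2.41×10^10 m³ × (907/999.5) = 2.187×10^10 m³ of water.
Fenane: 9.53×10^4 km³ × (907/999.5) = 8.648×10^4 km³ of water.
Total added water ≈ 8.680×10^13 m³ over 3.66×10^14 m² → Δh = 0.237 m.

≈ 0.237 m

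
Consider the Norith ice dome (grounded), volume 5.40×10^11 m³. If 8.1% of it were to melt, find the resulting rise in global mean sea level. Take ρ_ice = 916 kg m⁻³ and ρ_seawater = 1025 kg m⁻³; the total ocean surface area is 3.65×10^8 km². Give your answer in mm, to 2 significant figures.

≈ 0.11 mm

Norith: 0.081 × 5.40×10^11 m³ × (916/1025) = 3.909×10^10 m³ of water.
Spread over 3.65×10^14 m² of ocean, Δh = 3.909×10^10 / 3.65×10^14 = 1.07×10^-4 m = 0.11 mm.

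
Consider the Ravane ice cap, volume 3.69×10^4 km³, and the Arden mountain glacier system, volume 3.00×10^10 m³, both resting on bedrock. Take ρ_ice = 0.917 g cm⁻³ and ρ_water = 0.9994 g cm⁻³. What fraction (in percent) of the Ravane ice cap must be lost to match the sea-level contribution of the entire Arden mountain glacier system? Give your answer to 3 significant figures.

Equal sea-level rise means equal mass of meltwater, i.e. equal mass of ice lost.
Ice mass of Arden: 2.751×10^13 kg; ice mass of Ravane: 3.384×10^16 kg.
Fraction required = 2.751×10^13 / 3.384×10^16 = 8.13×10^-4 → 0.0813 %.

≈ 0.0813 %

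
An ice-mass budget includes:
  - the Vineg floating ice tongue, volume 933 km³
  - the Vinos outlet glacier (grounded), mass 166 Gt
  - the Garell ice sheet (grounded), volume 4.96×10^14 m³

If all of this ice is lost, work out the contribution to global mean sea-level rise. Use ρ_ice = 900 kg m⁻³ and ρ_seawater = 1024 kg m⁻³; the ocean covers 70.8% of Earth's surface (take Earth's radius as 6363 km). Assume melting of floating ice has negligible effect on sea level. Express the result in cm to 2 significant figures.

≈ 120 cm

The Vineg floating ice tongue is floating and already displaces its own weight of water, so its melt adds essentially nothing to sea level.
Vinos: 166 Gt = 1.660×10^14 kg; dividing by ρ_w = 1024 kg m⁻³ gives 1.621×10^11 m³ of water.
Garell: 4.96×10^14 m³ × (900/1024) = 4.359×10^14 m³ of water.
Total added water ≈ 4.361×10^14 m³ over 3.60×10^14 m² → Δh = 1.21 m = 120 cm.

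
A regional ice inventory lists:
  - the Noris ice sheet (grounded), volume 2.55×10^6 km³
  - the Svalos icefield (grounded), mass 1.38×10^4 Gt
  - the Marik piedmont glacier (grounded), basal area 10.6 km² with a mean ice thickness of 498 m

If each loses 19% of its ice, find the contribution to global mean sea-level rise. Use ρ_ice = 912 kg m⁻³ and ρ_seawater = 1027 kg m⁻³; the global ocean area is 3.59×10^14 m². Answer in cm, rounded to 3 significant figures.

Noris: 0.19 × 2.55×10^6 km³ × (912/1027) = 4.302×10^5 km³ of water.
Svalos: 0.19 × 1.38×10^4 Gt = 2.622×10^15 kg; dividing by ρ_w = 1027 kg m⁻³ gives 2.553×10^12 m³ of water.
Marik: ice volume = 10.6 km² × 498 m = 5.279 km³; 0.19 × 5.279 × (912/1027) = 0.8907 km³ of water.
Total added water ≈ 4.328×10^14 m³ over 3.59×10^14 m² → Δh = 1.21 m = 121 cm.

≈ 121 cm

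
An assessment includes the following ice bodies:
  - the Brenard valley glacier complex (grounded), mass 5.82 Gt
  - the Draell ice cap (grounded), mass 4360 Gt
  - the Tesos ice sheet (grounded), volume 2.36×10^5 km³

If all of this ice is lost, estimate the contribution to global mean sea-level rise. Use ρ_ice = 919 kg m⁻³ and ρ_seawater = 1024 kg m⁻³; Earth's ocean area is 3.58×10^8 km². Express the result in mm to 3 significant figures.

Brenard: 5.82 Gt = 5.820×10^12 kg; dividing by ρ_w = 1024 kg m⁻³ gives 5.684×10^9 m³ of water.
Draell: 4360 Gt = 4.360×10^15 kg; dividing by ρ_w = 1024 kg m⁻³ gives 4.258×10^12 m³ of water.
Tesos: 2.36×10^5 km³ × (919/1024) = 2.118×10^5 km³ of water.
Total added water ≈ 2.161×10^14 m³ over 3.58×10^14 m² → Δh = 0.604 m = 604 mm.

≈ 604 mm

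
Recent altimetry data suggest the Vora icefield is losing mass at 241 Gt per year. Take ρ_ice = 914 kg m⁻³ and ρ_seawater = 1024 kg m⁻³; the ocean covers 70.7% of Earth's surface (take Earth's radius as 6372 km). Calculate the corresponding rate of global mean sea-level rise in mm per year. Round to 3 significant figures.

≈ 0.652 mm/yr

ρ_w = 1024 kg m⁻³. Annual water volume added = 241 Gt / ρ_w = 2.410×10^14 kg / 1024 kg m⁻³ = 2.354×10^11 m³.
Δh per year = 2.354×10^11 / 3.61×10^14 = 6.52×10^-4 m = 0.652 mm.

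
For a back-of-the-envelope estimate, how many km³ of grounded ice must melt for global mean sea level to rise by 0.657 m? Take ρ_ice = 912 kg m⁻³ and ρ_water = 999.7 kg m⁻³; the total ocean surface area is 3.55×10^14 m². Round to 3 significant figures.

≈ 2.56×10^5 km³

Required water volume = Δh × A = 0.657 m × 3.55×10^14 m² = 2.332×10^14 m³ = 2.332×10^5 km³.
Ice volume = water volume × ρ_w/ρ_ice = 2.332×10^5 × 999.7/912 = 2.56×10^5 km³.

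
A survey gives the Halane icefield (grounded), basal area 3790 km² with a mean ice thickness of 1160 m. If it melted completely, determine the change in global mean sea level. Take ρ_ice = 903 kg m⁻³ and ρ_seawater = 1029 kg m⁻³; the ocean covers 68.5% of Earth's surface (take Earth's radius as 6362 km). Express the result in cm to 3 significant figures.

≈ 1.11 cm

Halane: ice volume = 3790 km² × 1160 m = 4396 km³; 4396 × (903/1029) = 3858 km³ of water.
Spread over 3.48×10^14 m² of ocean, Δh = 3.858×10^12 / 3.48×10^14 = 0.0111 m = 1.11 cm.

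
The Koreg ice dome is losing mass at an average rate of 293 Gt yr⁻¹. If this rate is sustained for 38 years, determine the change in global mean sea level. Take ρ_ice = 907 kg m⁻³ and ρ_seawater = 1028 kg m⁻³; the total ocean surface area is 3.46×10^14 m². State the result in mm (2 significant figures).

Total mass lost = 293 Gt/yr × 38 yr = 1.113×10^4 Gt = 1.113×10^16 kg.
ρ_w = 1028 kg m⁻³, so water volume = 1.113×10^16 / 1028 = 1.083×10^13 m³.
Δh = 1.083×10^13 / 3.46×10^14 = 0.0313 m = 31 mm.

≈ 31 mm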